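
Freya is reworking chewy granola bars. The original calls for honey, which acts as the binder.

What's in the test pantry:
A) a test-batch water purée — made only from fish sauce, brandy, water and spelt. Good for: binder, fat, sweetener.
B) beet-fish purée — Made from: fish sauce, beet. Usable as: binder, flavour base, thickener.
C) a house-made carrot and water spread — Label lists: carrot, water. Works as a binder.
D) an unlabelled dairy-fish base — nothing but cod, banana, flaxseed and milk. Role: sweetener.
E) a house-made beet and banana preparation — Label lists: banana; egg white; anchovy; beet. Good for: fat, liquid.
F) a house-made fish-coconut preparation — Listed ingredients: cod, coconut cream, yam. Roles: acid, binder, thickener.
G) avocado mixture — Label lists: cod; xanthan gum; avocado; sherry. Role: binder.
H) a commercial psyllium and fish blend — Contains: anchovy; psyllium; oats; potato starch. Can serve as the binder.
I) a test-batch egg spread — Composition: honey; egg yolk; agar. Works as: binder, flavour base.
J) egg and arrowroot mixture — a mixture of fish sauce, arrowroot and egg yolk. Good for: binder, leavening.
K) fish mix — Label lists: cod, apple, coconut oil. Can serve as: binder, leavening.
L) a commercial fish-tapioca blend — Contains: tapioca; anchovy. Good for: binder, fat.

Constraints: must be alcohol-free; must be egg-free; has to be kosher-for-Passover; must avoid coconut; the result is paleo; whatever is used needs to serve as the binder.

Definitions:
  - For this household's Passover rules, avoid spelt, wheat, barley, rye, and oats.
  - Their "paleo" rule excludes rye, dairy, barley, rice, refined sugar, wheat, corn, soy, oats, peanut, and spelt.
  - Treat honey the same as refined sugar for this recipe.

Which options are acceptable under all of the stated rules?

A: has spelt, so not kosher-for-Passover; has spelt, so not paleo (and 1 more) — out
B: only fish sauce and beet; none excluded — keep
C: every rule checks out — valid
D: not usable as a binder; has milk, so not paleo — no
E: not usable as a binder; has egg white, so not egg-free — reject
F: has coconut cream, so not coconut-free — out
G: has sherry, so not alcohol-free — out
H: has oats, so not kosher-for-Passover; has oats, so not paleo — reject
I: has honey, so not paleo; has egg yolk, so not egg-free — reject
J: has egg yolk, so not egg-free — reject
K: has coconut oil, so not coconut-free — reject
L: kosher-for-Passover, no egg — keep

B, C, L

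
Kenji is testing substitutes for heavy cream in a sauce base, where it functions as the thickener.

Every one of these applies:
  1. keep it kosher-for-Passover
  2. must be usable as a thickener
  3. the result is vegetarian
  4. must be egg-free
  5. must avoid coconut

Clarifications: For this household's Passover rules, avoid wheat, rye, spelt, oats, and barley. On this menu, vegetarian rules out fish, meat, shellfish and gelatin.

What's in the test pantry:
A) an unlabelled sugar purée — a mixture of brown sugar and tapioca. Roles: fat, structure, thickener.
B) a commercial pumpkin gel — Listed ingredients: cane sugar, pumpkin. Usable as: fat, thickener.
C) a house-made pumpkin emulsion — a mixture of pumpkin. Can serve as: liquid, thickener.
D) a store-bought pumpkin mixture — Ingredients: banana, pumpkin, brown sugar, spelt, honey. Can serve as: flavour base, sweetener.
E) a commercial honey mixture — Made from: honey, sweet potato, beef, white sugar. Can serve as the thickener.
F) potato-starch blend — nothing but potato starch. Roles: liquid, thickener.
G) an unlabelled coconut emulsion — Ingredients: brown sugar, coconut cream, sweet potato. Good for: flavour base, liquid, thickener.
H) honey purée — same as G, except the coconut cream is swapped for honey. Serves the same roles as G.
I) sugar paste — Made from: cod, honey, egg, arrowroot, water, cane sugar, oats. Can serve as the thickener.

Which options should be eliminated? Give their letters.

A: kosher-for-Passover, no egg — OK
B: every rule checks out — keep
C: only pumpkin; none excluded — valid
D: not usable as a thickener; has spelt, so not kosher-for-Passover — reject
E: has beef, so not vegetarian — no
F: works as a thickener, no egg, no coconut — valid
G: has coconut cream, so not coconut-free — out
H: all constraints satisfied — keep
I: has oats, so not kosher-for-Passover; has cod, so not vegetarian (and 1 more) — out

D, E, G, I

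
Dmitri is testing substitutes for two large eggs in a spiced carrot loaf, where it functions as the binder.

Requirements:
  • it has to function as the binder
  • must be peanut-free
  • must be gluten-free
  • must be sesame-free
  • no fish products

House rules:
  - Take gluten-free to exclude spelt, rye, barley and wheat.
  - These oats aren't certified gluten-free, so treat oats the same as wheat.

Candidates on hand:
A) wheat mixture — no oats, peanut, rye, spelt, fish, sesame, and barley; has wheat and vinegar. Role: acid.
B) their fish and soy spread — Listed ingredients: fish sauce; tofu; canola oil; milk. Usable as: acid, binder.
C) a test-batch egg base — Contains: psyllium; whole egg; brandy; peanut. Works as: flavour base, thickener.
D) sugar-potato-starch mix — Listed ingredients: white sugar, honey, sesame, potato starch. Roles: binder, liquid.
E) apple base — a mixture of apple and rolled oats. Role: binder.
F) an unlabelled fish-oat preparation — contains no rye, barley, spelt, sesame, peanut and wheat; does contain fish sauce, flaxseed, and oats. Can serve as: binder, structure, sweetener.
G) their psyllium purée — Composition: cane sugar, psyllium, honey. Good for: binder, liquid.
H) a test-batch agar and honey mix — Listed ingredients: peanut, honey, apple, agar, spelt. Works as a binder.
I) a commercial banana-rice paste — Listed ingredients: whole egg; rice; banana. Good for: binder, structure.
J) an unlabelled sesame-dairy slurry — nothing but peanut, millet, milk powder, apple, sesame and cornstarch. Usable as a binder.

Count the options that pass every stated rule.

2

A: not usable as a binder; has wheat, so not gluten-free — reject
B: has fish sauce, so not fish-free — no
C: not usable as a binder; has peanut, so not peanut-free — reject
D: has sesame, so not sesame-free — reject
E: has rolled oats, so not gluten-free — out
F: has oats, so not gluten-free; has fish sauce, so not fish-free — out
G: only honey, cane sugar and psyllium; none excluded — OK
H: has spelt, so not gluten-free; has peanut, so not peanut-free — no
I: every rule checks out — valid
J: has peanut, so not peanut-free; has sesame, so not sesame-free — out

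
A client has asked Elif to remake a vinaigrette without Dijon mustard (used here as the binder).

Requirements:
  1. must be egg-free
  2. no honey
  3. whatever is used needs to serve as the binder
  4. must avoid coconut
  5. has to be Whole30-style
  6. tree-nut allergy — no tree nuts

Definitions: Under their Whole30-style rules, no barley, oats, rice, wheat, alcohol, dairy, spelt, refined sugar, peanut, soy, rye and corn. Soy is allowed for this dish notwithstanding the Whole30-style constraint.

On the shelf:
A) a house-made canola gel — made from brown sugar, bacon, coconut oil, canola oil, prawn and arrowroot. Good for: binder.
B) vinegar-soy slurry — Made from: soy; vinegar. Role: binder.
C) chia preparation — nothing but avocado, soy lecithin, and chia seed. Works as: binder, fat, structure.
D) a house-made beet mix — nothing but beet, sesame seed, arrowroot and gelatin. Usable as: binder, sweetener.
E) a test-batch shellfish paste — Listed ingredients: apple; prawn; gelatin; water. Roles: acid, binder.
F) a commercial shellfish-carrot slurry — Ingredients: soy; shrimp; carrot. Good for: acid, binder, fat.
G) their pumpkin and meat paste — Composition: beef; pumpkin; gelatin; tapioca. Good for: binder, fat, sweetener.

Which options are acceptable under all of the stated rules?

A: has brown sugar, so not Whole30-style; has coconut oil, so not coconut-free — out
B: soy is permitted under the Whole30-style carve-out; nothing else excluded — OK
C: soy is permitted under the Whole30-style carve-out; nothing else excluded — OK
D: works as a binder, Whole30-style, no egg — OK
E: works as a binder, Whole30-style, no egg — valid
F: soy is permitted under the Whole30-style carve-out; nothing else excluded — keep
G: gelatin and beef etc. — none of it excluded — valid

B, C, D, E, F, G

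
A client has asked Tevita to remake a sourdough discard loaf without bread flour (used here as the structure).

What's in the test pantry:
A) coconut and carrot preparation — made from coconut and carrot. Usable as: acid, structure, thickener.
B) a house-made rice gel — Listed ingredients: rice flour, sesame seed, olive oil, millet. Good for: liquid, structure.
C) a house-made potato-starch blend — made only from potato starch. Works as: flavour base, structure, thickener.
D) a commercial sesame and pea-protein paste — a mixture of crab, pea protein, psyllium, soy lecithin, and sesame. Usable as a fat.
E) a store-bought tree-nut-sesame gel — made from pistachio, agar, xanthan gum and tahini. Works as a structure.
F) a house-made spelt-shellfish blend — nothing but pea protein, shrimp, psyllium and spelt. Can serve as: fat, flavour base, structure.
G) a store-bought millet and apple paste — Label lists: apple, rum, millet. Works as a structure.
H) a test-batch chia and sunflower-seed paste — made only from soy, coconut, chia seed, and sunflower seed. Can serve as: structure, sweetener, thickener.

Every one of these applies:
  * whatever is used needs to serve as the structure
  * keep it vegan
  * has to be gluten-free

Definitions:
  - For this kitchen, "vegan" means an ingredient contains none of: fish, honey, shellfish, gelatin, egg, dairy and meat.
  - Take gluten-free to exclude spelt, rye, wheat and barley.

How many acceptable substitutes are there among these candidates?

A: only coconut and carrot; none excluded — OK
B: every rule checks out — valid
C: works as a structure, vegan, gluten-free — valid
D: not usable as a structure; has crab, so not vegan — reject
E: works as a structure, vegan, gluten-free — OK
F: has shrimp, so not vegan; has spelt, so not gluten-free — out
G: only rum, millet, and apple; none excluded — valid
H: vegan, gluten-free — keep

6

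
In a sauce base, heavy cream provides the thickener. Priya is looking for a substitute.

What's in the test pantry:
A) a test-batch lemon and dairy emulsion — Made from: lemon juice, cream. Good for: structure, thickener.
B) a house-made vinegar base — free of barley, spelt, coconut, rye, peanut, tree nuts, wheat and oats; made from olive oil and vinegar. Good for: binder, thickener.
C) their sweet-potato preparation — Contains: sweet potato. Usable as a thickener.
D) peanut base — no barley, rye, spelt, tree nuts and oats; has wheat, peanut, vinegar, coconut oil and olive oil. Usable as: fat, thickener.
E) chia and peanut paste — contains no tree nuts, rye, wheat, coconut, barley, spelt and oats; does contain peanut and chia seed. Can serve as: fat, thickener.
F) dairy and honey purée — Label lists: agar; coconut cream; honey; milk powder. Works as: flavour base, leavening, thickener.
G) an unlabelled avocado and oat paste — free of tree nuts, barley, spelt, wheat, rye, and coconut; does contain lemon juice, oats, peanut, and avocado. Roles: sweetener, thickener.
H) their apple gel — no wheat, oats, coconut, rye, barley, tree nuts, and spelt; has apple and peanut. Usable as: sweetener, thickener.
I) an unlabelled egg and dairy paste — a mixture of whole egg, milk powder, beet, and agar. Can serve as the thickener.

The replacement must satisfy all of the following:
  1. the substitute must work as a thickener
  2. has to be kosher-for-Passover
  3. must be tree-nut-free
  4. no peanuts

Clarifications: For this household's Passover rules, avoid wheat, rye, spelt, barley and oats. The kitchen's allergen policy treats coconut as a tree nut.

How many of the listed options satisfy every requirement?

A: works as a thickener, kosher-for-Passover, tree-nut-free — OK
B: nothing on the exclusion list — valid
C: works as a thickener, kosher-for-Passover, no peanut — keep
D: has wheat, so not kosher-for-Passover; has peanut, so not peanut-free (and 1 more) — reject
E: has peanut, so not peanut-free — out
F: has coconut cream, so not tree-nut-free — out
G: has oats, so not kosher-for-Passover; has peanut, so not peanut-free — no
H: has peanut, so not peanut-free — reject
I: milk powder and whole egg etc. — none of it excluded — keep

4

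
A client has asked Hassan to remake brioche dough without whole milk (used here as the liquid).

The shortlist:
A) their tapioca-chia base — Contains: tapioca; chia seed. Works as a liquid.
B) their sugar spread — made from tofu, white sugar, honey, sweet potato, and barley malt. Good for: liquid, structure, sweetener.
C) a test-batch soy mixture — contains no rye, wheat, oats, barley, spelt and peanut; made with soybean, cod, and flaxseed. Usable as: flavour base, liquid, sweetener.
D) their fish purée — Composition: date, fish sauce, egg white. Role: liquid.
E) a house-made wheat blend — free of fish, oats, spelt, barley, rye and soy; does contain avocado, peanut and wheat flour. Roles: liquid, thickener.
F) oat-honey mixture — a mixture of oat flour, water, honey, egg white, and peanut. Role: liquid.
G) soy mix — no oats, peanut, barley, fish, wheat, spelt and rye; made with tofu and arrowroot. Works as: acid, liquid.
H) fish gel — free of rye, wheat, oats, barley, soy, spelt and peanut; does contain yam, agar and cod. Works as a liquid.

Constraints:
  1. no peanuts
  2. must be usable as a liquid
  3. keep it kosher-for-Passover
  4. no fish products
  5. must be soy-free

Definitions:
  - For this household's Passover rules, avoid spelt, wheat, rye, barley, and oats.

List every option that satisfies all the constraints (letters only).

A

A: only chia seed and tapioca; none excluded — OK
B: has barley malt, so not kosher-for-Passover; has tofu, so not soy-free — no
C: has soybean, so not soy-free; has cod, so not fish-free — out
D: has fish sauce, so not fish-free — reject
E: has wheat flour, so not kosher-for-Passover; has peanut, so not peanut-free — no
F: has oat flour, so not kosher-for-Passover; has peanut, so not peanut-free — no
G: has tofu, so not soy-free — no
H: has cod, so not fish-free — reject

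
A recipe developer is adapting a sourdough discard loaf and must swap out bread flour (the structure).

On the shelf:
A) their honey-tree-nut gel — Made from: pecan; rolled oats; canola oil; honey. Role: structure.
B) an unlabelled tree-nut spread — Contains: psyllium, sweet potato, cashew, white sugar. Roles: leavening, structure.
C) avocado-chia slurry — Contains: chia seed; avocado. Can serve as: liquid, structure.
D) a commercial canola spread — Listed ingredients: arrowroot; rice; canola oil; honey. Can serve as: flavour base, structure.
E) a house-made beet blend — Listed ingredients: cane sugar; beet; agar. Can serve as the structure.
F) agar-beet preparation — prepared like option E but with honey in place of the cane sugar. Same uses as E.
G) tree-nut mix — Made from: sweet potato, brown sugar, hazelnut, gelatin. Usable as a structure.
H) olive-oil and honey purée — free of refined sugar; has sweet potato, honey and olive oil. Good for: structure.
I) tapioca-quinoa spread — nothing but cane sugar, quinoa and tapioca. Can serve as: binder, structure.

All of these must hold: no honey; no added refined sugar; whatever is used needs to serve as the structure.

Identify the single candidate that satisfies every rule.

C

A: has honey, so not honey-free — reject
B: has white sugar, so not no-added-sugar — out
C: no refined sugar, no honey — OK
D: has honey, so not honey-free — no
E: has cane sugar, so not no-added-sugar — no
F: has honey, so not honey-free — reject
G: has brown sugar, so not no-added-sugar — no
H: has honey, so not honey-free — out
I: has cane sugar, so not no-added-sugar — no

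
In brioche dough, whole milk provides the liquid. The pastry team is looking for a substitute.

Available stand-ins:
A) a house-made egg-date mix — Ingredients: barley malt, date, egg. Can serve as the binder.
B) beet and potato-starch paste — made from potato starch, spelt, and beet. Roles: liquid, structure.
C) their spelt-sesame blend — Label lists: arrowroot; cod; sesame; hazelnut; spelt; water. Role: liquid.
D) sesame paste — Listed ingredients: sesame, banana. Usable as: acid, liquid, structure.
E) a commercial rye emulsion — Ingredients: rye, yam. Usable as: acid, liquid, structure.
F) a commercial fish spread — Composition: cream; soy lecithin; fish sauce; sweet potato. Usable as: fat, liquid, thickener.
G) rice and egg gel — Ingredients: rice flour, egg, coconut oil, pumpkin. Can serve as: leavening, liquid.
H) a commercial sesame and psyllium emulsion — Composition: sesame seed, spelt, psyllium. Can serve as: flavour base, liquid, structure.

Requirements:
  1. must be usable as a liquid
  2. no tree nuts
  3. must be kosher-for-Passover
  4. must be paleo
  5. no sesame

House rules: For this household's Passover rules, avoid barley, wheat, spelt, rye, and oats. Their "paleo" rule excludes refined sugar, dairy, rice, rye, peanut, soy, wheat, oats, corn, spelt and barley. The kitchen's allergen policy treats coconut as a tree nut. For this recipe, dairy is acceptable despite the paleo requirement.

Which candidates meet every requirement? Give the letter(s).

none

A: not usable as a liquid; has barley malt, so not kosher-for-Passover (and 1 more) — reject
B: has spelt, so not kosher-for-Passover; has spelt, so not paleo — out
C: has spelt, so not kosher-for-Passover; has spelt, so not paleo (and 2 more) — reject
D: has sesame, so not sesame-free — out
E: has rye, so not kosher-for-Passover; has rye, so not paleo — no
F: has soy lecithin, so not paleo — no
G: has rice flour, so not paleo; has coconut oil, so not tree-nut-free — reject
H: has spelt, so not kosher-for-Passover; has spelt, so not paleo (and 1 more) — no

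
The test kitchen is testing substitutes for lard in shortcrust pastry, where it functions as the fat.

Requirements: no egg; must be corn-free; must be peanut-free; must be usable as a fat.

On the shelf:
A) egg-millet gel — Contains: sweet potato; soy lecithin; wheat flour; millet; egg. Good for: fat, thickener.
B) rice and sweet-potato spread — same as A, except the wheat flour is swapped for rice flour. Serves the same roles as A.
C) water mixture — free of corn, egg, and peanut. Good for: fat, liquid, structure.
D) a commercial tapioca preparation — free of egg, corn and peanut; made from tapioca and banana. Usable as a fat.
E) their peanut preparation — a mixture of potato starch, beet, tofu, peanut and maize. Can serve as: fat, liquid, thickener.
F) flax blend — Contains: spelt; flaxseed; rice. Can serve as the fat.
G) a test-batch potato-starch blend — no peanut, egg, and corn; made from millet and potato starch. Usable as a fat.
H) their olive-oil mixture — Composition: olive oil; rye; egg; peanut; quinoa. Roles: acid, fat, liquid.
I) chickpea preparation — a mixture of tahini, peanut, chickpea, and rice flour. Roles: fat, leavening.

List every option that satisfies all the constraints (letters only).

C, D, F, G

A: has egg, so not egg-free — reject
B: has egg, so not egg-free — no
C: no peanut, no egg — OK
D: no corn, no egg — keep
E: has peanut, so not peanut-free; has maize, so not corn-free — no
F: all constraints satisfied — keep
G: works as a fat, no egg, no peanut — OK
H: has egg, so not egg-free; has peanut, so not peanut-free — reject
I: has peanut, so not peanut-free — no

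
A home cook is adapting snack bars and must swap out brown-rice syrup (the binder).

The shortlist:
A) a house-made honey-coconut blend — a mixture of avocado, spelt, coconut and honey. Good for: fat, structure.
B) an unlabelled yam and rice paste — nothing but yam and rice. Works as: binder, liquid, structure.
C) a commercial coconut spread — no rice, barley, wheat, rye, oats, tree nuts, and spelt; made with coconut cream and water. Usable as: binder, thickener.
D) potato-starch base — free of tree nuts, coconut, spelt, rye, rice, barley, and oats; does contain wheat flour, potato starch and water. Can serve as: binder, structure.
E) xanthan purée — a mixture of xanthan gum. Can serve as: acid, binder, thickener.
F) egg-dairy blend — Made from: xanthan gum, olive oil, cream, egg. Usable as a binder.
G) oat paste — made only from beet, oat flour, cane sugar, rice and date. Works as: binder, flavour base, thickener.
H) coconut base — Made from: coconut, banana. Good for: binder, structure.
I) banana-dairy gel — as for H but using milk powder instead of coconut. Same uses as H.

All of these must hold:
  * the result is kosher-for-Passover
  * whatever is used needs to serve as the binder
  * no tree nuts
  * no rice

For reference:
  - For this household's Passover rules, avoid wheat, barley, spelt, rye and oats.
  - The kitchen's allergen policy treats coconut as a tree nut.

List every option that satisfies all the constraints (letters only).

E, F, I

A: not usable as a binder; has spelt, so not kosher-for-Passover (and 1 more) — no
B: has rice, so not rice-free — reject
C: has coconut cream, so not tree-nut-free — no
D: has wheat flour, so not kosher-for-Passover — reject
E: works as a binder, kosher-for-Passover, no rice — valid
F: tree-nut-free, no rice — valid
G: has oat flour, so not kosher-for-Passover; has rice, so not rice-free — reject
H: has coconut, so not tree-nut-free — out
I: all constraints satisfied — valid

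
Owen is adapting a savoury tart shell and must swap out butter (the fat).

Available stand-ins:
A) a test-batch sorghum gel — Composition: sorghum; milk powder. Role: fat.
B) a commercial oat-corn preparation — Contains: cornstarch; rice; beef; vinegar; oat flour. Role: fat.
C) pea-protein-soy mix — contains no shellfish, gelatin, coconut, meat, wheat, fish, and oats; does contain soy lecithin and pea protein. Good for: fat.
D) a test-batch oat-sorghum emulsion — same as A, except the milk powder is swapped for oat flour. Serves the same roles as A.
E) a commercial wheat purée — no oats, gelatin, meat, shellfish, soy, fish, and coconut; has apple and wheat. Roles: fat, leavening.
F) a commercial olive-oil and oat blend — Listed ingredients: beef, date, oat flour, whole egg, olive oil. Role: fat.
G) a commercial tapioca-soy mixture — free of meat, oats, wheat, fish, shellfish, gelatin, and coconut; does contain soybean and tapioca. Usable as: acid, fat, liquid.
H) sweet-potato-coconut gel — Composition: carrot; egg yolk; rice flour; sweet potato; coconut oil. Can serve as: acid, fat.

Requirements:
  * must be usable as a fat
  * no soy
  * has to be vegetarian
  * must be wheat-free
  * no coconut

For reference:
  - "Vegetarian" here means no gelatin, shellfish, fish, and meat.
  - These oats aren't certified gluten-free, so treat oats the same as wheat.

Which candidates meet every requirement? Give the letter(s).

A

A: no coconut, vegetarian — OK
B: has beef, so not vegetarian; has oat flour, so not wheat-free — no
C: has soy lecithin, so not soy-free — reject
D: has oat flour, so not wheat-free — out
E: has wheat, so not wheat-free — out
F: has beef, so not vegetarian; has oat flour, so not wheat-free — no
G: has soybean, so not soy-free — no
H: has coconut oil, so not coconut-free — reject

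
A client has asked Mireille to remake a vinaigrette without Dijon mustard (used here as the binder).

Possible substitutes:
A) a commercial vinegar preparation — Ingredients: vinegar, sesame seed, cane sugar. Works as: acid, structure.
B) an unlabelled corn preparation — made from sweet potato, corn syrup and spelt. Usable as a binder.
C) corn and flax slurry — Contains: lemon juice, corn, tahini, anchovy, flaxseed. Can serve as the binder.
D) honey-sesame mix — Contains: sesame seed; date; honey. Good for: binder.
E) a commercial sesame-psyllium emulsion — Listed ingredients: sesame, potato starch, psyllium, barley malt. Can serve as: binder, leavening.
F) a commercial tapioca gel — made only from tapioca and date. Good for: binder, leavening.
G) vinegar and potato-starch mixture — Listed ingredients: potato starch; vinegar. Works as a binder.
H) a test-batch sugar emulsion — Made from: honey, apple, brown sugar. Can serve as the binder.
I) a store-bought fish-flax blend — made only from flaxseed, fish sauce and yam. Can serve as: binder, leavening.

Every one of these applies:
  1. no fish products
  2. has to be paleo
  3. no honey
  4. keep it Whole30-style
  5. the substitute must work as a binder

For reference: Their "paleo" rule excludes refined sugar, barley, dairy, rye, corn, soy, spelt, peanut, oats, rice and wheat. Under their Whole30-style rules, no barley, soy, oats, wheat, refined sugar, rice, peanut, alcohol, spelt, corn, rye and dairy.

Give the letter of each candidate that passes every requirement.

F, G

A: not usable as a binder; has cane sugar, so not paleo (and 1 more) — no
B: has corn syrup, so not paleo; has corn syrup, so not Whole30-style — reject
C: has corn, so not paleo; has corn, so not Whole30-style (and 1 more) — out
D: has honey, so not honey-free — out
E: has barley malt, so not paleo; has barley malt, so not Whole30-style — no
F: only tapioca and date; none excluded — OK
G: nothing on the exclusion list — keep
H: has brown sugar, so not paleo; has brown sugar, so not Whole30-style (and 1 more) — out
I: has fish sauce, so not fish-free — reject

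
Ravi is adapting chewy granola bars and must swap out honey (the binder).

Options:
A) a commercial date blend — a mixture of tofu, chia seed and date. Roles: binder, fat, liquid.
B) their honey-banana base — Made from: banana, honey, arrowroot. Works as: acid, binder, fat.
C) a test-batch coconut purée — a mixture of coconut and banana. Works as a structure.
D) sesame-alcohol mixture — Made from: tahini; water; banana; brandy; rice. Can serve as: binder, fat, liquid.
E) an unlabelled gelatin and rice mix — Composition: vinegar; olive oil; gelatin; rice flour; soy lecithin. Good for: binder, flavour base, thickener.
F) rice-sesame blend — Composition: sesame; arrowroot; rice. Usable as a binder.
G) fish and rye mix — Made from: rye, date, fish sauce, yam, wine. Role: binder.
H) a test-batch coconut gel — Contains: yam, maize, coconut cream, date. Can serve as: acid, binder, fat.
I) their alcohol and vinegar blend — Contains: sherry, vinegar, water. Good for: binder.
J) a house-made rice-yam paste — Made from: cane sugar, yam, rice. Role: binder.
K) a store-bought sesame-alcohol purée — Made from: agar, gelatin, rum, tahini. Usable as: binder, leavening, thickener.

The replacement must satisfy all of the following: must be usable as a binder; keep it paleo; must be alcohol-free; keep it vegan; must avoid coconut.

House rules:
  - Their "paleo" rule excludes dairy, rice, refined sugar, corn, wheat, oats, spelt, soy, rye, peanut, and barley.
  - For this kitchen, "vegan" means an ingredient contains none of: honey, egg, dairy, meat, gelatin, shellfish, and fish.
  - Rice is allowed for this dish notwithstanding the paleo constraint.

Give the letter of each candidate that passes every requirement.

F

A: has tofu, so not paleo — reject
B: has honey, so not vegan — reject
C: not usable as a binder; has coconut, so not coconut-free — reject
D: has brandy, so not alcohol-free — out
E: has soy lecithin, so not paleo; has gelatin, so not vegan — reject
F: rice is permitted under the paleo carve-out; nothing else excluded — OK
G: has rye, so not paleo; has fish sauce, so not vegan (and 1 more) — reject
H: has maize, so not paleo; has coconut cream, so not coconut-free — out
I: has sherry, so not alcohol-free — no
J: has cane sugar, so not paleo — reject
K: has gelatin, so not vegan; has rum, so not alcohol-free — out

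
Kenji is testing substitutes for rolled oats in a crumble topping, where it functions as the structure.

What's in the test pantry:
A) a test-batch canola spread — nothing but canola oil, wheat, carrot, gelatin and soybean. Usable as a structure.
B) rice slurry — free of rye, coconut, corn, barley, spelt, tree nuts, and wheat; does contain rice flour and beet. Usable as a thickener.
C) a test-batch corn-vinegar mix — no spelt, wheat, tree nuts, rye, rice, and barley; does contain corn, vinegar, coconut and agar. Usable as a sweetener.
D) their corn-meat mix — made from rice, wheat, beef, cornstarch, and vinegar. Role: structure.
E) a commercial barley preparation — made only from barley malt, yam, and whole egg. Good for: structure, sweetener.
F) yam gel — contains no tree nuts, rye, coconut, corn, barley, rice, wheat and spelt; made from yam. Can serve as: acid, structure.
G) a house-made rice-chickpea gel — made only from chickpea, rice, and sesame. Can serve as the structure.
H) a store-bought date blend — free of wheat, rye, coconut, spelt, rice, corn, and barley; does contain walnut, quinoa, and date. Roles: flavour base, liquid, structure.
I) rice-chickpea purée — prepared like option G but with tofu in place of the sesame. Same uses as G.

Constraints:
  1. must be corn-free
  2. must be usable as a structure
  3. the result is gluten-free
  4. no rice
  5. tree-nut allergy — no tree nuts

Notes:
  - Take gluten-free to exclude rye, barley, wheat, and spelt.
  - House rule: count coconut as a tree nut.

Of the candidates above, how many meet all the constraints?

A: has wheat, so not gluten-free — out
B: not usable as a structure; has rice flour, so not rice-free — out
C: not usable as a structure; has coconut, so not tree-nut-free (and 1 more) — no
D: has wheat, so not gluten-free; has rice, so not rice-free (and 1 more) — reject
E: has barley malt, so not gluten-free — out
F: works as a structure, no corn, gluten-free — OK
G: has rice, so not rice-free — no
H: has walnut, so not tree-nut-free — no
I: has rice, so not rice-free — reject

1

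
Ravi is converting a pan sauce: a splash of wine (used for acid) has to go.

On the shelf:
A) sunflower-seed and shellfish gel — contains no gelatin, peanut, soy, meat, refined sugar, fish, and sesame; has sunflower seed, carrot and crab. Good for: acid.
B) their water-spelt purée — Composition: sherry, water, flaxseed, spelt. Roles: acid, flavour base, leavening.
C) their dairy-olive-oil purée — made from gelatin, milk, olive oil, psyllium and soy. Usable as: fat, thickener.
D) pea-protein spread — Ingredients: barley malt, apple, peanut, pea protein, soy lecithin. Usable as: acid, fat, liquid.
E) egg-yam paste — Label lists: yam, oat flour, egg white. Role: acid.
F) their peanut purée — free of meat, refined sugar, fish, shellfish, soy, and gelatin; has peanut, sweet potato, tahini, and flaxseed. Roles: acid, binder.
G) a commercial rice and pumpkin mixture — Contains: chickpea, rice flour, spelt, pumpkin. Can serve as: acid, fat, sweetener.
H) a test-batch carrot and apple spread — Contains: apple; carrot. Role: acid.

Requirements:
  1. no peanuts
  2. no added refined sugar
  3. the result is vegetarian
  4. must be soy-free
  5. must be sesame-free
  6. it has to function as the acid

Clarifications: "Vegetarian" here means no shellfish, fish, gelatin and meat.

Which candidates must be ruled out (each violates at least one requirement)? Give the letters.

A: has crab, so not vegetarian — out
B: all constraints satisfied — keep
C: not usable as an acid; has gelatin, so not vegetarian (and 1 more) — no
D: has soy lecithin, so not soy-free; has peanut, so not peanut-free — no
E: no soy, no refined sugar — valid
F: has peanut, so not peanut-free; has tahini, so not sesame-free — out
G: no peanut, no sesame — OK
H: nothing on the exclusion list — keep

A, C, D, F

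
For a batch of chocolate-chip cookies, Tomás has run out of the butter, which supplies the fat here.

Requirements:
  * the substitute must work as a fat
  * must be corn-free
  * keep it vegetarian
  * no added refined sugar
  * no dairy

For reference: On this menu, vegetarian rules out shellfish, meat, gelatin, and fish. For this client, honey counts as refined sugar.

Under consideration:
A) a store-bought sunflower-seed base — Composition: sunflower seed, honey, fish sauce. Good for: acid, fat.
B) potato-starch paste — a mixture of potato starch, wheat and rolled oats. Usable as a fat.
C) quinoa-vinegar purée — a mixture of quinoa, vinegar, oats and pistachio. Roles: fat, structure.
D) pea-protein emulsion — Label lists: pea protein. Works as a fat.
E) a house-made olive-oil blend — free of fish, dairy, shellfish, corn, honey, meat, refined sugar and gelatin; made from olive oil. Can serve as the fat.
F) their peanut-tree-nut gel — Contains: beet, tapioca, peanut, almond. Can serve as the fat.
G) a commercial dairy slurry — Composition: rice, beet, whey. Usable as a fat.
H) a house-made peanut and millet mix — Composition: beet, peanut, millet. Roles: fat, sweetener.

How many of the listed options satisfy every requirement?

A: has fish sauce, so not vegetarian; has honey, so not no-added-sugar — reject
B: no corn, no-added-sugar — keep
C: works as a fat, no dairy, vegetarian — valid
D: only pea protein; none excluded — valid
E: vegetarian, no corn — keep
F: peanut and almond etc. — none of it excluded — valid
G: has whey, so not dairy-free — reject
H: only peanut, millet, and beet; none excluded — valid

6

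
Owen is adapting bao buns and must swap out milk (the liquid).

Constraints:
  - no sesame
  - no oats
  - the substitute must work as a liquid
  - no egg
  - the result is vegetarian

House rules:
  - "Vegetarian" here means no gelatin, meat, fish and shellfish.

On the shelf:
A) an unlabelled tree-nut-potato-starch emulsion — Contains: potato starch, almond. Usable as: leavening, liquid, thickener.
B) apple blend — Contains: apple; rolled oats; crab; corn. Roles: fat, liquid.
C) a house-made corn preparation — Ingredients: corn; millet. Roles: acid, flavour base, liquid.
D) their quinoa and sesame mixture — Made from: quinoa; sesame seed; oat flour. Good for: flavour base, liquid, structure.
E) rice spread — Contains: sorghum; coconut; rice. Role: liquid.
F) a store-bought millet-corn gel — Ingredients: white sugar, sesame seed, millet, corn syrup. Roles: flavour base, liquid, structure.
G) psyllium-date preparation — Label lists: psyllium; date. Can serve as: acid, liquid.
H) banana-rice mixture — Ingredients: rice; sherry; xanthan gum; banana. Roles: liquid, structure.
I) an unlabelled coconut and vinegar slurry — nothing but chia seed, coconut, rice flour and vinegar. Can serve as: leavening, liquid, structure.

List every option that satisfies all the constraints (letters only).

A, C, E, G, H, I

A: no egg, vegetarian — OK
B: has crab, so not vegetarian; has rolled oats, so not oat-free — no
C: vegetarian, no egg — OK
D: has oat flour, so not oat-free; has sesame seed, so not sesame-free — out
E: only coconut, rice, and sorghum; none excluded — keep
F: has sesame seed, so not sesame-free — out
G: no egg, vegetarian — OK
H: sherry and rice etc. — none of it excluded — keep
I: nothing on the exclusion list — OK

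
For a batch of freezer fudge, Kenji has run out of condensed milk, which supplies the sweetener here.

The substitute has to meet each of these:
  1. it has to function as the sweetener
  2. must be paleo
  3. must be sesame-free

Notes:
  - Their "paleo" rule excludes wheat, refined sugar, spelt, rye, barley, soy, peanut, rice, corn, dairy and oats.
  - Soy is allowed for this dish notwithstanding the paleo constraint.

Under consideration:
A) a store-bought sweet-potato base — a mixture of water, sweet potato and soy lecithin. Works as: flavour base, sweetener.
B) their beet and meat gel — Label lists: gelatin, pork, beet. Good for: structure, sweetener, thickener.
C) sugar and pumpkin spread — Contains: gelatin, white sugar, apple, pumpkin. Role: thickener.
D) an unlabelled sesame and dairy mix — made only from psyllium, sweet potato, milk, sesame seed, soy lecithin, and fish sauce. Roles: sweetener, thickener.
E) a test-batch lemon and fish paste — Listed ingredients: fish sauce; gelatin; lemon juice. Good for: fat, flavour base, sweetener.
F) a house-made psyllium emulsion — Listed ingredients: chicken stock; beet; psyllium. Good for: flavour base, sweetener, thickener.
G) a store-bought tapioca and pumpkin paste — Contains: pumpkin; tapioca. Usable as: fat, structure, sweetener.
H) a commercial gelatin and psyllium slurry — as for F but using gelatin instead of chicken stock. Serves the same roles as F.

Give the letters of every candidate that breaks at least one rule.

A: soy is permitted under the paleo carve-out; nothing else excluded — valid
B: only gelatin, pork and beet; none excluded — keep
C: not usable as a sweetener; has white sugar, so not paleo — no
D: has milk, so not paleo; has sesame seed, so not sesame-free — reject
E: only fish sauce, gelatin and lemon juice; none excluded — keep
F: nothing on the exclusion list — valid
G: paleo, no sesame — OK
H: no sesame, paleo — keep

C, D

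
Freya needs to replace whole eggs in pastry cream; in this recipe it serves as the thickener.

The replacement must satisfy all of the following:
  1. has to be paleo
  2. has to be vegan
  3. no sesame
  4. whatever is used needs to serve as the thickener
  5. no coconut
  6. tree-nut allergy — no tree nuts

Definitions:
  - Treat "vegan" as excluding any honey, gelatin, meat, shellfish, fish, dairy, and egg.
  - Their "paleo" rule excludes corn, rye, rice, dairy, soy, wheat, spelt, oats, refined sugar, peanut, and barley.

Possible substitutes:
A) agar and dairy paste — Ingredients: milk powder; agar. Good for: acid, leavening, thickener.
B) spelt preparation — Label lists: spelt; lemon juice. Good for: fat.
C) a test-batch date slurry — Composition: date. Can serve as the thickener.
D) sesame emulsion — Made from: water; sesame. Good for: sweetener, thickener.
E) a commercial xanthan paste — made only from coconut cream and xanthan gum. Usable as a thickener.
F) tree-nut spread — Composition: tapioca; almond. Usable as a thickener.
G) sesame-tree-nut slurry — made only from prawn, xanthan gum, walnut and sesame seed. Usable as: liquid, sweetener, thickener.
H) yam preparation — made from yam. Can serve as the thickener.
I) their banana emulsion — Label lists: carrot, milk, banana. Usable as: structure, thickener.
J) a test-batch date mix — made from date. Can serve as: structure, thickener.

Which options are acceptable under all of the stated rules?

A: has milk powder, so not vegan; has milk powder, so not paleo — reject
B: not usable as a thickener; has spelt, so not paleo — no
C: works as a thickener, paleo, no coconut — OK
D: has sesame, so not sesame-free — reject
E: has coconut cream, so not coconut-free — reject
F: has almond, so not tree-nut-free — no
G: has prawn, so not vegan; has sesame seed, so not sesame-free (and 1 more) — no
H: nothing on the exclusion list — keep
I: has milk, so not vegan; has milk, so not paleo — reject
J: nothing on the exclusion list — keep

C, H, J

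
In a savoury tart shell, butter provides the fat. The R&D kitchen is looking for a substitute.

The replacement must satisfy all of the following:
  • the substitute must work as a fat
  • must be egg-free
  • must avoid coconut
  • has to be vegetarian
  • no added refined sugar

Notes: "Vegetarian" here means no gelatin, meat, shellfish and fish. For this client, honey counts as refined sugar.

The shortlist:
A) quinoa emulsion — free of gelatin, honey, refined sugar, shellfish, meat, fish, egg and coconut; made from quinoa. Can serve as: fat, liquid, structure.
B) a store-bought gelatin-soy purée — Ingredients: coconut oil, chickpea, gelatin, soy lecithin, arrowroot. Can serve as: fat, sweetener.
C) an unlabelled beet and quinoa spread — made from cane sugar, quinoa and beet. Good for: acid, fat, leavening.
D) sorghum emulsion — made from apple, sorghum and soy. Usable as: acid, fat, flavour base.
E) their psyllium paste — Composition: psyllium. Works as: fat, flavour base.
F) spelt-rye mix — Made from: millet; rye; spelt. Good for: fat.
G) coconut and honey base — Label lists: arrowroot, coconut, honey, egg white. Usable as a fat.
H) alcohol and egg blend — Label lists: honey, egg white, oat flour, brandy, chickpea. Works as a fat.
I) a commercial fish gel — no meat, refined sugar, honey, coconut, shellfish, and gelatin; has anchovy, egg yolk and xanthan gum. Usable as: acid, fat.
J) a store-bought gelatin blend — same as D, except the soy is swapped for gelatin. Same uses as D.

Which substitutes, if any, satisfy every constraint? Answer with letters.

A: works as a fat, no coconut, vegetarian — valid
B: has gelatin, so not vegetarian; has coconut oil, so not coconut-free — out
C: has cane sugar, so not no-added-sugar — reject
D: only soy, apple, and sorghum; none excluded — OK
E: no egg, no coconut — keep
F: all constraints satisfied — OK
G: has honey, so not no-added-sugar; has coconut, so not coconut-free (and 1 more) — no
H: has honey, so not no-added-sugar; has egg white, so not egg-free — reject
I: has anchovy, so not vegetarian; has egg yolk, so not egg-free — out
J: has gelatin, so not vegetarian — reject

A, D, E, F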